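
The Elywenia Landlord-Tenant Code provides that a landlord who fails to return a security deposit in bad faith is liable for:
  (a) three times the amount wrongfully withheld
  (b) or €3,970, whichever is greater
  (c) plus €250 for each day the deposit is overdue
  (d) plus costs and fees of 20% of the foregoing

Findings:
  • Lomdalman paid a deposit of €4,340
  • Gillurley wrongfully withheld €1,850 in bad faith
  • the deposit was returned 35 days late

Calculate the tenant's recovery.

Trebled: 3 × €1,850 = €5,550
Minimum €3,970: €5,550 meets the minimum, no increase.
Late-return penalty: 35 × €250 = €8,750
Damages plus late penalty: €5,550 + €8,750 = €14,300
Costs and fees: 20% of €14,300 = €2,860
Total recovery: €14,300 + €2,860 = €17,160

€17,160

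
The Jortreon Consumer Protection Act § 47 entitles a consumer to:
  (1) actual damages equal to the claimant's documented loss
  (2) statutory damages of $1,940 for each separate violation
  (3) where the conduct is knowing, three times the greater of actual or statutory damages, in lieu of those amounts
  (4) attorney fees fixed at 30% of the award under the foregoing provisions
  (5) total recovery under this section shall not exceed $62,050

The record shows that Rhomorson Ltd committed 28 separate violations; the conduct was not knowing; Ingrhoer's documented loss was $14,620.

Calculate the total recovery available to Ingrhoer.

Statutory damages: 28 × $1,940 = $54,320
Conduct not knowing: the in-lieu enhancement does not apply.
Actual plus statutory damages: $14,620 + $54,320 = $68,940
Attorney fees: 30% of $68,940 = $20,682
Total before cap: $68,940 + $20,682 = $89,622
Cap at $62,050: $89,622 exceeds the cap → $62,050

$62,050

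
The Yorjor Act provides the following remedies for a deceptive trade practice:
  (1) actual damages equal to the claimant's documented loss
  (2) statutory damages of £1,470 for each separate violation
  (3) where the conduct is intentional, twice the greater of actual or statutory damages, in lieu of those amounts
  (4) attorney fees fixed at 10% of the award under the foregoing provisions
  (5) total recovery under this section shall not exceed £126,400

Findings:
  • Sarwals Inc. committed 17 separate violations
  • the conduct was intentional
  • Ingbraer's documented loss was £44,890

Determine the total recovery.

£98,758

Statutory damages: 17 × £1,470 = £24,990
Greater of actual damages (£44,890) or statutory damages (£24,990): £44,890
Doubled: 2 × £44,890 = £89,780
Attorney fees: 10% of £89,780 = £8,978
Total before cap: £89,780 + £8,978 = £98,758
Cap at £126,400: £98,758 is within the cap, no reduction.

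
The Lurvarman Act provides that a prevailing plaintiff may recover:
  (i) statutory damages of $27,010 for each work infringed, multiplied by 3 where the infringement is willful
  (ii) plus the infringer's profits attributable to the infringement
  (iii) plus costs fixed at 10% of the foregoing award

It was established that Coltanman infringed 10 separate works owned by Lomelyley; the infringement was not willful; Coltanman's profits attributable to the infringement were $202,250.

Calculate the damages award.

Statutory damages: 10 × $27,010 = $270,100
Infringement not willful: no ×3 enhancement.
Combined award: $270,100 + $202,250 = $472,350
Costs: 10% of $472,350 = $47,235
Award plus costs: $472,350 + $47,235 = $519,585

$519,585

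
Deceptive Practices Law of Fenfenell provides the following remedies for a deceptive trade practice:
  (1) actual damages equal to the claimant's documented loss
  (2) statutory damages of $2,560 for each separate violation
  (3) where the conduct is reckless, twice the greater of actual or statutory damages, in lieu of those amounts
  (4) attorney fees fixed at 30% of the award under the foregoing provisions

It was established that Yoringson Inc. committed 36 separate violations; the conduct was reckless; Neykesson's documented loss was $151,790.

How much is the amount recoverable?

$394,654

Statutory damages: 36 × $2,560 = $92,160
Greater of actual damages ($151,790) or statutory damages ($92,160): $151,790
Doubled: 2 × $151,790 = $303,580
Attorney fees: 30% of $303,580 = $91,074
Total recovery: $303,580 + $91,074 = $394,654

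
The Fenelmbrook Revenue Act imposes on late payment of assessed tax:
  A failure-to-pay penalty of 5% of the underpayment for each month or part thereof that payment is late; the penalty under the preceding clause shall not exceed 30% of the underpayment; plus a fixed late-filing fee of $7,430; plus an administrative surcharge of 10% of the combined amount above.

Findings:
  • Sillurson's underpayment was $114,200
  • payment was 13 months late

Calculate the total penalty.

Penalty: $45,859

Accrued rate: 5% × 13 = 65%, capped at 30% → 30%
Failure-to-pay penalty: 30% of $114,200 = $34,260
Penalty before surcharge: $34,260 + $7,430 = $41,690
Administrative surcharge: 10% of $41,690 = $4,169
Total penalty: $41,690 + $4,169 = $45,859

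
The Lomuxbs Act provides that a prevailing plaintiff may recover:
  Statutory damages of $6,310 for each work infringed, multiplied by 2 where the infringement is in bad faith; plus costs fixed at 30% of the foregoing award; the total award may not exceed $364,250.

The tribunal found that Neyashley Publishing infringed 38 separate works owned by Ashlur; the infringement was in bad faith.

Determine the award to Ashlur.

Statutory damages: 38 × $6,310 = $239,780
Doubled: 2 × $239,780 = $479,560
Costs: 30% of $479,560 = $143,868
Award plus costs: $479,560 + $143,868 = $623,428
Cap at $364,250: $623,428 exceeds the cap → $364,250

Award: $364,250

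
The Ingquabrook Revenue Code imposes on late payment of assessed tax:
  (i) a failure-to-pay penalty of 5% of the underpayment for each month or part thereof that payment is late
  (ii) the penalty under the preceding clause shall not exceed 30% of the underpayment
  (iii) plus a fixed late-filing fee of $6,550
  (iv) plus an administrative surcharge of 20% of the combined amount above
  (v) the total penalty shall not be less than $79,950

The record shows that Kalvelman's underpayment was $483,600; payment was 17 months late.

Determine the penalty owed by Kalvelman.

Accrued rate: 5% × 17 = 85%, capped at 30% → 30%
Failure-to-pay penalty: 30% of $483,600 = $145,080
Penalty before surcharge: $145,080 + $6,550 = $151,630
Administrative surcharge: 20% of $151,630 = $30,326
Total penalty: $151,630 + $30,326 = $181,956
Minimum $79,950: $181,956 meets the minimum, no increase.

$181,956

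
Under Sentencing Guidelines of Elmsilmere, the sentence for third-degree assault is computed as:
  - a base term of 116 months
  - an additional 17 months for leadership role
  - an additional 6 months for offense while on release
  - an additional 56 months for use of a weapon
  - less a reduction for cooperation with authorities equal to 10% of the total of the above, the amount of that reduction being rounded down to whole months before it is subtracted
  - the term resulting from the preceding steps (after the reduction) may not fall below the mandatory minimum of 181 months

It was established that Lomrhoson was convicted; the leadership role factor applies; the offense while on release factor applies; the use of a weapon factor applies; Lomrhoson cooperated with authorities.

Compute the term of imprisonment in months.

181 months

Leadership role enhancement: +17 months
Offense while on release enhancement: +6 months
Use of a weapon enhancement: +56 months
Adjusted term: 116 months + 17 months + 6 months + 56 months = 195 months
Cooperation with authorities reduction: 10% of 195 months = 19 months (rounded down)
After reduction: 195 − 19 = 176 months
Minimum 181 months: 176 months is below the minimum → 181 months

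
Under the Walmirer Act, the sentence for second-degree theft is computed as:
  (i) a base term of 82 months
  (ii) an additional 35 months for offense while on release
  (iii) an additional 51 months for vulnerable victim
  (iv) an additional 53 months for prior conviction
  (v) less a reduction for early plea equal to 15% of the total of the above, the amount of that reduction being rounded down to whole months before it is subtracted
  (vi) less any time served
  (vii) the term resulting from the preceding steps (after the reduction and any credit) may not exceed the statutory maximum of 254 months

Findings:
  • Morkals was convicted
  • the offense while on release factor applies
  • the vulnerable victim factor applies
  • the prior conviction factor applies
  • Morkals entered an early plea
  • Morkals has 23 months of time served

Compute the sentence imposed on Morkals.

Offense while on release enhancement: +35 months
Vulnerable victim enhancement: +51 months
Prior conviction enhancement: +53 months
Adjusted term: 82 months + 35 months + 51 months + 53 months = 221 months
Early plea reduction: 15% of 221 months = 33 months (rounded down)
After reduction: 221 − 33 = 188 months
Less time served: 188 months − 23 months = 165 months
Cap at 254 months: 165 months is within the cap, no reduction.

165 months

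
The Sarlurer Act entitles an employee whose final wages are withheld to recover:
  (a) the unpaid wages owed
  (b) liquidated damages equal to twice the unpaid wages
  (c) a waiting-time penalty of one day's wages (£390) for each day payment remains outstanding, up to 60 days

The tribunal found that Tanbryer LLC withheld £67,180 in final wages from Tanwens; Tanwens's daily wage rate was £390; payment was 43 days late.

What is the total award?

Doubled: 2 × £67,180 = £134,360
Penalty days: min(43, 60) = 43
Waiting-time penalty: 43 × £390 = £16,770
Total award: £67,180 + £134,360 + £16,770 = £218,310

£218,310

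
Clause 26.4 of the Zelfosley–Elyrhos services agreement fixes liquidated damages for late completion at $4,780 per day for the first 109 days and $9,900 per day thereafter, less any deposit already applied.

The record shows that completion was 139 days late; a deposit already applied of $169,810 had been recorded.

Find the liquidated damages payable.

$648,210

First 109 days: 109 × $4,780 = $521,020
Remaining days: (139 − 109) × $9,900 = $297,000
Accrued per-day damages: $521,020 + $297,000 = $818,020
Less deposit already applied: $818,020 − $169,810 = $648,210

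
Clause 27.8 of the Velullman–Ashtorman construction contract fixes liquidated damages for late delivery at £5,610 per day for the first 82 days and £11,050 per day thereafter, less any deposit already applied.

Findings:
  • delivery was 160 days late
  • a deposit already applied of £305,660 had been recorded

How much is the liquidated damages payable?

Liquidated damages: £1,016,260

First 82 days: 82 × £5,610 = £460,020
Remaining days: (160 − 82) × £11,050 = £861,900
Accrued per-day damages: £460,020 + £861,900 = £1,321,920
Less deposit already applied: £1,321,920 − £305,660 = £1,016,260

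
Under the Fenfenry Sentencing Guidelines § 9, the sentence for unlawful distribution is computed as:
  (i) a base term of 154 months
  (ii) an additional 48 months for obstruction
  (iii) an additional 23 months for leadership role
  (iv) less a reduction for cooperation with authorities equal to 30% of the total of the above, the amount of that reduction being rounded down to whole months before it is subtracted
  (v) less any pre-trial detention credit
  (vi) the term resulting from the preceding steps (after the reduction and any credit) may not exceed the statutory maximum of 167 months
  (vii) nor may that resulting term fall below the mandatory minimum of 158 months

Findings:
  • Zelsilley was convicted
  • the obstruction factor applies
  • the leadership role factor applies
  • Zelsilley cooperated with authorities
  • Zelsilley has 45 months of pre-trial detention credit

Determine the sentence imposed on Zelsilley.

158 months

Obstruction enhancement: +48 months
Leadership role enhancement: +23 months
Adjusted term: 154 months + 48 months + 23 months = 225 months
Cooperation with authorities reduction: 30% of 225 months = 67 months (rounded down)
After reduction: 225 − 67 = 158 months
Less pre-trial detention credit: 158 months − 45 months = 113 months
Cap at 167 months: 113 months is within the cap, no reduction.
Minimum 158 months: 113 months is below the minimum → 158 months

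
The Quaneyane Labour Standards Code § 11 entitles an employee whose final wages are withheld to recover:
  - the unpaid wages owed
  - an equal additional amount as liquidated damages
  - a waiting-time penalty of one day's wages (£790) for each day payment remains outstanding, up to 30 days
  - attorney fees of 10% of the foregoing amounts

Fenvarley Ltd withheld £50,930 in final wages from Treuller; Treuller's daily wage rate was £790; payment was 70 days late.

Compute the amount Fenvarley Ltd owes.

Liquidated damages (equal amount): £50,930
Penalty days: min(70, 30) = 30
Waiting-time penalty: 30 × £790 = £23,700
Subtotal: £50,930 + £50,930 + £23,700 = £125,560
Attorney fees: 10% of £125,560 = £12,556
Total award: £125,560 + £12,556 = £138,116

£138,116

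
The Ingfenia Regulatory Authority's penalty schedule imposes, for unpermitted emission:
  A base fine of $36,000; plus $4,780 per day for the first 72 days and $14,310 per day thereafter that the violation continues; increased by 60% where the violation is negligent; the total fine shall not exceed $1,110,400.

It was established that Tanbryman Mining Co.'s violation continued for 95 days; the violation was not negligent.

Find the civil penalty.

$709,290

First 72 days: 72 × $4,780 = $344,160
Remaining days: (95 − 72) × $14,310 = $329,130
Per-day component: $344,160 + $329,130 = $673,290
Base plus per-day: $36,000 + $673,290 = $709,290
The violation was not negligent: no 60% increase.
Cap at $1,110,400: $709,290 is within the cap, no reduction.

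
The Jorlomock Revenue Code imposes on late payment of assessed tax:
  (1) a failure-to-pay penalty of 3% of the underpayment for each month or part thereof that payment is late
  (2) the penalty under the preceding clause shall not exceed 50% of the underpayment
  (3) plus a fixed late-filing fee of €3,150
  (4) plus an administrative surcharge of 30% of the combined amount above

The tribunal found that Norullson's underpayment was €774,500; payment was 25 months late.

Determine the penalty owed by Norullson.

Accrued rate: 3% × 25 = 75%, capped at 50% → 50%
Failure-to-pay penalty: 50% of €774,500 = €387,250
Penalty before surcharge: €387,250 + €3,150 = €390,400
Administrative surcharge: 30% of €390,400 = €117,120
Total penalty: €390,400 + €117,120 = €507,520

€507,520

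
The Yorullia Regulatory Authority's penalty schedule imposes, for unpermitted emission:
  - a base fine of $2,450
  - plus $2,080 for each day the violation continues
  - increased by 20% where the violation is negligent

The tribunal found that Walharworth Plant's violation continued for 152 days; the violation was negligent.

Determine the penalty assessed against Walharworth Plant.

Per-day component: 152 × $2,080 = $316,160
Base plus per-day: $2,450 + $316,160 = $318,610
Enhancement: 20% of $318,610 = $63,722
Enhanced fine: $318,610 + $63,722 = $382,332

$382,332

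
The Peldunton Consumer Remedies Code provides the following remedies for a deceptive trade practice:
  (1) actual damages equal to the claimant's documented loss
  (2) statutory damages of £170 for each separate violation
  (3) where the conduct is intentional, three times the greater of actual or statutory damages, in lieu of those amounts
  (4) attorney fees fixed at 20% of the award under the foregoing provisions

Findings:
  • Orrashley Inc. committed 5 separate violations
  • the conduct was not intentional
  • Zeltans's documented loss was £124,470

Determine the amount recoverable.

£150,384

Statutory damages: 5 × £170 = £850
Conduct not intentional: the in-lieu enhancement does not apply.
Actual plus statutory damages: £124,470 + £850 = £125,320
Attorney fees: 20% of £125,320 = £25,064
Total recovery: £125,320 + £25,064 = £150,384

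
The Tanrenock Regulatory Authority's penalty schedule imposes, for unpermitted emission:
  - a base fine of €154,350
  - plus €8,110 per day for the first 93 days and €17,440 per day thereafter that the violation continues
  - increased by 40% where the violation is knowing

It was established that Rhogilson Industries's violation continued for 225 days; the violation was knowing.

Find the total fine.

€4,494,924

First 93 days: 93 × €8,110 = €754,230
Remaining days: (225 − 93) × €17,440 = €2,302,080
Per-day component: €754,230 + €2,302,080 = €3,056,310
Base plus per-day: €154,350 + €3,056,310 = €3,210,660
Enhancement: 40% of €3,210,660 = €1,284,264
Enhanced fine: €3,210,660 + €1,284,264 = €4,494,924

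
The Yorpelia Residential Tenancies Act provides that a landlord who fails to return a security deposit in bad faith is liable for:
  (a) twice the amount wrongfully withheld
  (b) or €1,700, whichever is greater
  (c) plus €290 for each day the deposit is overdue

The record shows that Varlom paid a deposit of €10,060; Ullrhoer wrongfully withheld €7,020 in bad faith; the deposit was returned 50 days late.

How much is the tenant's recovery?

€28,540

Doubled: 2 × €7,020 = €14,040
Minimum €1,700: €14,040 meets the minimum, no increase.
Late-return penalty: 50 × €290 = €14,500
Damages plus late penalty: €14,040 + €14,500 = €28,540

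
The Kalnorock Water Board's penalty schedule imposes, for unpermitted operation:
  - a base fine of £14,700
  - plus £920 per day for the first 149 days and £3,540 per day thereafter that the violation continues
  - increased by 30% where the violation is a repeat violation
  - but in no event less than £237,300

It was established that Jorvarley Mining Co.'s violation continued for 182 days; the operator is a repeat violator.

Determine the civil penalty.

First 149 days: 149 × £920 = £137,080
Remaining days: (182 − 149) × £3,540 = £116,820
Per-day component: £137,080 + £116,820 = £253,900
Base plus per-day: £14,700 + £253,900 = £268,600
Enhancement: 30% of £268,600 = £80,580
Enhanced fine: £268,600 + £80,580 = £349,180
Minimum £237,300: £349,180 meets the minimum, no increase.

Civil penalty: £349,180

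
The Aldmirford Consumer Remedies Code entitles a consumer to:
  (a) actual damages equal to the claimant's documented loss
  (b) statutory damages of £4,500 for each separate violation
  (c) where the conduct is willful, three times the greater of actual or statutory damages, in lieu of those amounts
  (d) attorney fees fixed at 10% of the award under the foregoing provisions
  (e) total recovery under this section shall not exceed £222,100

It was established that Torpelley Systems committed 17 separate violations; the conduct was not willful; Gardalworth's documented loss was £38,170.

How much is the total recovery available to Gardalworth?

Total recovery: £126,137

Statutory damages: 17 × £4,500 = £76,500
Conduct not willful: the in-lieu enhancement does not apply.
Actual plus statutory damages: £38,170 + £76,500 = £114,670
Attorney fees: 10% of £114,670 = £11,467
Total before cap: £114,670 + £11,467 = £126,137
Cap at £222,100: £126,137 is within the cap, no reduction.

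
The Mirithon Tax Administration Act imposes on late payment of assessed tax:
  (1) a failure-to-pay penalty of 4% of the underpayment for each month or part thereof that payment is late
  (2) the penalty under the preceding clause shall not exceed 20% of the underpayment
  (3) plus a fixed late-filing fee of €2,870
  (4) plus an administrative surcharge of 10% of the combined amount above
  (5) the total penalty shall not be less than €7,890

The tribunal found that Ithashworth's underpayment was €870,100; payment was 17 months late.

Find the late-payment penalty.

Accrued rate: 4% × 17 = 68%, capped at 20% → 20%
Failure-to-pay penalty: 20% of €870,100 = €174,020
Penalty before surcharge: €174,020 + €2,870 = €176,890
Administrative surcharge: 10% of €176,890 = €17,689
Total penalty: €176,890 + €17,689 = €194,579
Minimum €7,890: €194,579 meets the minimum, no increase.

€194,579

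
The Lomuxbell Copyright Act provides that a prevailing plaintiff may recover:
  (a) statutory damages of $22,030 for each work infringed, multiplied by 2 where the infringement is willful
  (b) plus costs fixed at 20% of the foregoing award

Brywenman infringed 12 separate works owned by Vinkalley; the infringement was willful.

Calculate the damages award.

Statutory damages: 12 × $22,030 = $264,360
Doubled: 2 × $264,360 = $528,720
Costs: 20% of $528,720 = $105,744
Award plus costs: $528,720 + $105,744 = $634,464

$634,464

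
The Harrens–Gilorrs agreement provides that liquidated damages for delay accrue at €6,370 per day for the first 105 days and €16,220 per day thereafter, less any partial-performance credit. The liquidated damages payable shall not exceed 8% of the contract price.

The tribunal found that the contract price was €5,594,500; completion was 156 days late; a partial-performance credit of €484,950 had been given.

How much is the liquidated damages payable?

First 105 days: 105 × €6,370 = €668,850
Remaining days: (156 − 105) × €16,220 = €827,220
Accrued per-day damages: €668,850 + €827,220 = €1,496,070
Less partial-performance credit: €1,496,070 − €484,950 = €1,011,120
Cap: 8% of €5,594,500 = €447,560
Cap at €447,560: €1,011,120 exceeds the cap → €447,560

Liquidated damages: €447,560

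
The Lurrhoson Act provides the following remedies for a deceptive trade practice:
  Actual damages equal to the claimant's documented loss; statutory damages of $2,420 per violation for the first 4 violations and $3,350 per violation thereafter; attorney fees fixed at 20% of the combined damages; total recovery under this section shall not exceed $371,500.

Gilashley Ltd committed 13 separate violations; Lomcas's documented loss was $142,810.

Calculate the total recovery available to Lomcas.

$219,168

First 4 violations: 4 × $2,420 = $9,680
Remaining violations: (13 − 4) × $3,350 = $30,150
Statutory damages: $9,680 + $30,150 = $39,830
Combined damages: $142,810 + $39,830 = $182,640
Attorney fees: 20% of $182,640 = $36,528
Total before cap: $182,640 + $36,528 = $219,168
Cap at $371,500: $219,168 is within the cap, no reduction.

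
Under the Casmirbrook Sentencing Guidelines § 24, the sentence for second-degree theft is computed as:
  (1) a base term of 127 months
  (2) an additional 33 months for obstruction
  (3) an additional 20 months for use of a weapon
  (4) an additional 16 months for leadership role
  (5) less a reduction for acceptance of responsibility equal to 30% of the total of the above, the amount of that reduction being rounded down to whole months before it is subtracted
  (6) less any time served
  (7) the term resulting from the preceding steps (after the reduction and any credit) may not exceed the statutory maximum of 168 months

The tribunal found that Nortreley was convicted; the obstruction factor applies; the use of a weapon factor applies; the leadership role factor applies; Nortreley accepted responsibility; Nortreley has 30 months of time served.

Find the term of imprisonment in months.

108 months

Obstruction enhancement: +33 months
Use of a weapon enhancement: +20 months
Leadership role enhancement: +16 months
Adjusted term: 127 months + 33 months + 20 months + 16 months = 196 months
Acceptance of responsibility reduction: 30% of 196 months = 58 months (rounded down)
After reduction: 196 − 58 = 138 months
Less time served: 138 months − 30 months = 108 months
Cap at 168 months: 108 months is within the cap, no reduction.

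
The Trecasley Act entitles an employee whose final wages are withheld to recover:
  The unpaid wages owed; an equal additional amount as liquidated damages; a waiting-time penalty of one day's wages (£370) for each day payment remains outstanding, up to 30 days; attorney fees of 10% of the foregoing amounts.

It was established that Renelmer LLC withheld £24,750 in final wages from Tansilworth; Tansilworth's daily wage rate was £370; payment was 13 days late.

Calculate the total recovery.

Liquidated damages (equal amount): £24,750
Penalty days: min(13, 30) = 13
Waiting-time penalty: 13 × £370 = £4,810
Subtotal: £24,750 + £24,750 + £4,810 = £54,310
Attorney fees: 10% of £54,310 = £5,431
Total award: £54,310 + £5,431 = £59,741

£59,741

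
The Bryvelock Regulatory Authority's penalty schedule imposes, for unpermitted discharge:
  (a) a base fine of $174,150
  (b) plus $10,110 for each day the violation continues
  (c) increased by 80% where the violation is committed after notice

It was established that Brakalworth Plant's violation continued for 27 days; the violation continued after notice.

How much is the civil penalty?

Per-day component: 27 × $10,110 = $272,970
Base plus per-day: $174,150 + $272,970 = $447,120
Enhancement: 80% of $447,120 = $357,696
Enhanced fine: $447,120 + $357,696 = $804,816

$804,816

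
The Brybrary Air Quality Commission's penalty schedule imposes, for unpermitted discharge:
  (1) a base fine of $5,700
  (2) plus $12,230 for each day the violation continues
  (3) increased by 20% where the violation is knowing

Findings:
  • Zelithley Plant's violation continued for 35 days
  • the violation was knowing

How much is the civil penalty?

$520,500

Per-day component: 35 × $12,230 = $428,050
Base plus per-day: $5,700 + $428,050 = $433,750
Enhancement: 20% of $433,750 = $86,750
Enhanced fine: $433,750 + $86,750 = $520,500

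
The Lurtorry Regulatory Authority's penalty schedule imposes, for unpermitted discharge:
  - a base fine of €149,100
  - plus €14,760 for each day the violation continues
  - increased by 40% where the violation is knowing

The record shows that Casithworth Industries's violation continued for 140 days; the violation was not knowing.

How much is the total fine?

Per-day component: 140 × €14,760 = €2,066,400
Base plus per-day: €149,100 + €2,066,400 = €2,215,500
The violation was not knowing: no 40% increase.

€2,215,500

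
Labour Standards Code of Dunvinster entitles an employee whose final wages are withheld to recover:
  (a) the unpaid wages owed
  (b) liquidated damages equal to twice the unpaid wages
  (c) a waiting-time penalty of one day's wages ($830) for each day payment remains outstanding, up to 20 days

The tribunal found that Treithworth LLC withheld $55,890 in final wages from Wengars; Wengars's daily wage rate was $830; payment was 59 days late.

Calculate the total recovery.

$184,270

Doubled: 2 × $55,890 = $111,780
Penalty days: min(59, 20) = 20
Waiting-time penalty: 20 × $830 = $16,600
Total award: $55,890 + $111,780 + $16,600 = $184,270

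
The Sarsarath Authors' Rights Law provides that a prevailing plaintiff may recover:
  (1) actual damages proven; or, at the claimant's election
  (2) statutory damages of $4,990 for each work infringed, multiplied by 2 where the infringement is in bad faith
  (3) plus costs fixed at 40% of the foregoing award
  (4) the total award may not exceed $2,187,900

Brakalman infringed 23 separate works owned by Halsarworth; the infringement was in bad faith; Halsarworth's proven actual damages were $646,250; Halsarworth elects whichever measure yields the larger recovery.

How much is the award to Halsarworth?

Statutory damages: 23 × $4,990 = $114,770
Doubled: 2 × $114,770 = $229,540
Greater of actual damages ($646,250) or enhanced statutory damages ($229,540): $646,250
Costs: 40% of $646,250 = $258,500
Award plus costs: $646,250 + $258,500 = $904,750
Cap at $2,187,900: $904,750 is within the cap, no reduction.

$904,750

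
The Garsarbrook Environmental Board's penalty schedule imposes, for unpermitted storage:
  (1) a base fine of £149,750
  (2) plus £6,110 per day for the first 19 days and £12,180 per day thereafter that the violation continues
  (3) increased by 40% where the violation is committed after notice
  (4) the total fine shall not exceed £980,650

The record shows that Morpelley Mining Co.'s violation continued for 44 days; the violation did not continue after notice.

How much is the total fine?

First 19 days: 19 × £6,110 = £116,090
Remaining days: (44 − 19) × £12,180 = £304,500
Per-day component: £116,090 + £304,500 = £420,590
Base plus per-day: £149,750 + £420,590 = £570,340
The violation did not continue after notice: no 40% increase.
Cap at £980,650: £570,340 is within the cap, no reduction.

£570,340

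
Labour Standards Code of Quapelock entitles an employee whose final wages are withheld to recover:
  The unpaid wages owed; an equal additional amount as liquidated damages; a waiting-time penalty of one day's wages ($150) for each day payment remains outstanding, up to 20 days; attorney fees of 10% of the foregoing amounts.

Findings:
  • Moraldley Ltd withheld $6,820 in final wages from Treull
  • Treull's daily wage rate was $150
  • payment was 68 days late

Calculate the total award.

$18,304

Liquidated damages (equal amount): $6,820
Penalty days: min(68, 20) = 20
Waiting-time penalty: 20 × $150 = $3,000
Subtotal: $6,820 + $6,820 + $3,000 = $16,640
Attorney fees: 10% of $16,640 = $1,664
Total award: $16,640 + $1,664 = $18,304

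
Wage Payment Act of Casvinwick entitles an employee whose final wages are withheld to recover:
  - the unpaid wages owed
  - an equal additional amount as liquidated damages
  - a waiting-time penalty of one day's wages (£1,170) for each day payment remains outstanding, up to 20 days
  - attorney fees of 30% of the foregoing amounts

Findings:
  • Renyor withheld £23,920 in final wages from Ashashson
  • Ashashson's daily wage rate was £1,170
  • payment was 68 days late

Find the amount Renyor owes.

Liquidated damages (equal amount): £23,920
Penalty days: min(68, 20) = 20
Waiting-time penalty: 20 × £1,170 = £23,400
Subtotal: £23,920 + £23,920 + £23,400 = £71,240
Attorney fees: 30% of £71,240 = £21,372
Total award: £71,240 + £21,372 = £92,612

£92,612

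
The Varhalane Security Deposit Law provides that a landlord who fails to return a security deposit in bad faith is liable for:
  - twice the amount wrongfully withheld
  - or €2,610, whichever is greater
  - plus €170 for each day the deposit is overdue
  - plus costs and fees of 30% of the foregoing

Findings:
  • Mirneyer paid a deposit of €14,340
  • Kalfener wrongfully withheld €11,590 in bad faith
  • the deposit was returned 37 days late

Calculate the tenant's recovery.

€38,311

Doubled: 2 × €11,590 = €23,180
Minimum €2,610: €23,180 meets the minimum, no increase.
Late-return penalty: 37 × €170 = €6,290
Damages plus late penalty: €23,180 + €6,290 = €29,470
Costs and fees: 30% of €29,470 = €8,841
Total recovery: €29,470 + €8,841 = €38,311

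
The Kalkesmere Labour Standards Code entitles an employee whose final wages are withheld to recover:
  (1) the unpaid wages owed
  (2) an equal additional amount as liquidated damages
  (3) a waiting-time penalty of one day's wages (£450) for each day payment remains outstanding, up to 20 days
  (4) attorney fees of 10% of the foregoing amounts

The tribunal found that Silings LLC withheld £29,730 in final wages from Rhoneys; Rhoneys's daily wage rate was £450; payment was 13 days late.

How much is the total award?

£71,841

Liquidated damages (equal amount): £29,730
Penalty days: min(13, 20) = 13
Waiting-time penalty: 13 × £450 = £5,850
Subtotal: £29,730 + £29,730 + £5,850 = £65,310
Attorney fees: 10% of £65,310 = £6,531
Total award: £65,310 + £6,531 = £71,841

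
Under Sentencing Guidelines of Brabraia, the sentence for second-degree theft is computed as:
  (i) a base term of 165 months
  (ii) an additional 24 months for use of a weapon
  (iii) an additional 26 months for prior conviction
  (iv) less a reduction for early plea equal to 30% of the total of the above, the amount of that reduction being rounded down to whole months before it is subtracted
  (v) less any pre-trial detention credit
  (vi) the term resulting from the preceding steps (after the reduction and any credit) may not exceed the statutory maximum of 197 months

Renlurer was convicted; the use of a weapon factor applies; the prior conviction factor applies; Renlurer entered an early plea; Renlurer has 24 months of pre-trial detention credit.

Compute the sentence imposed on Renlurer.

Use of a weapon enhancement: +24 months
Prior conviction enhancement: +26 months
Adjusted term: 165 months + 24 months + 26 months = 215 months
Early plea reduction: 30% of 215 months = 64 months (rounded down)
After reduction: 215 − 64 = 151 months
Less pre-trial detention credit: 151 months − 24 months = 127 months
Cap at 197 months: 127 months is within the cap, no reduction.

127 months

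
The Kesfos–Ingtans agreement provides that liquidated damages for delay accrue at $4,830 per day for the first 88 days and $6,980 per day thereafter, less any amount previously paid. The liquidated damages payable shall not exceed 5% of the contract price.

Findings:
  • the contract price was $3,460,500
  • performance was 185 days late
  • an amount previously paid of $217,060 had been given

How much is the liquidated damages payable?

$173,025

First 88 days: 88 × $4,830 = $425,040
Remaining days: (185 − 88) × $6,980 = $677,060
Accrued per-day damages: $425,040 + $677,060 = $1,102,100
Less amount previously paid: $1,102,100 − $217,060 = $885,040
Cap: 5% of $3,460,500 = $173,025
Cap at $173,025: $885,040 exceeds the cap → $173,025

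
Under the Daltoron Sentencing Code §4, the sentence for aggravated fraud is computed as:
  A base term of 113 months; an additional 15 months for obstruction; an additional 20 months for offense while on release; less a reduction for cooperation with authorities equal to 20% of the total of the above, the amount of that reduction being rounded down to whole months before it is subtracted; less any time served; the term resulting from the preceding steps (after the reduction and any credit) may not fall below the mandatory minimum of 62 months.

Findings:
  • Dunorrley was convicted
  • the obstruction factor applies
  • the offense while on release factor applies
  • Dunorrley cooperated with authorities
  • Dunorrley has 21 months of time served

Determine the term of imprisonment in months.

Obstruction enhancement: +15 months
Offense while on release enhancement: +20 months
Adjusted term: 113 months + 15 months + 20 months = 148 months
Cooperation with authorities reduction: 20% of 148 months = 29 months (rounded down)
After reduction: 148 − 29 = 119 months
Less time served: 119 months − 21 months = 98 months
Minimum 62 months: 98 months meets the minimum, no increase.

98 months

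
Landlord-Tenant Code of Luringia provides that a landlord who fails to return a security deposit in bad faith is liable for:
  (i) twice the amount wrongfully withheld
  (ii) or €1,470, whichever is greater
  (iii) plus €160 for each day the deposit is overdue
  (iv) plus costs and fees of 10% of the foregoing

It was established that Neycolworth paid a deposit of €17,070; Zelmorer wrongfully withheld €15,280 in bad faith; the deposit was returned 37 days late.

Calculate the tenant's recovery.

€40,128

Doubled: 2 × €15,280 = €30,560
Minimum €1,470: €30,560 meets the minimum, no increase.
Late-return penalty: 37 × €160 = €5,920
Damages plus late penalty: €30,560 + €5,920 = €36,480
Costs and fees: 10% of €36,480 = €3,648
Total recovery: €36,480 + €3,648 = €40,128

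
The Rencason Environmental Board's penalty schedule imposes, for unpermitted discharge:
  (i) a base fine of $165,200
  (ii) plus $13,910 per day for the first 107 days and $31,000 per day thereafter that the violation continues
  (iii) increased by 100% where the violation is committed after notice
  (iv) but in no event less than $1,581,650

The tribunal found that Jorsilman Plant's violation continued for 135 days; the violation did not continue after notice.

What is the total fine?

First 107 days: 107 × $13,910 = $1,488,370
Remaining days: (135 − 107) × $31,000 = $868,000
Per-day component: $1,488,370 + $868,000 = $2,356,370
Base plus per-day: $165,200 + $2,356,370 = $2,521,570
The violation did not continue after notice: no 100% increase.
Minimum $1,581,650: $2,521,570 meets the minimum, no increase.

$2,521,570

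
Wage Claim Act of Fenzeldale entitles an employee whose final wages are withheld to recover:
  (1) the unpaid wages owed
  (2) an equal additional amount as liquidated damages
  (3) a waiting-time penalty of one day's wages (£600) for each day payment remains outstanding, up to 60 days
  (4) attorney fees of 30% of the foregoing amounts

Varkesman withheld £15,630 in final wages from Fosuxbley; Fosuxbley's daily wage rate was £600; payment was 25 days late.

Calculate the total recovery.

Total award: £60,138

Liquidated damages (equal amount): £15,630
Penalty days: min(25, 60) = 25
Waiting-time penalty: 25 × £600 = £15,000
Subtotal: £15,630 + £15,630 + £15,000 = £46,260
Attorney fees: 30% of £46,260 = £13,878
Total award: £46,260 + £13,878 = £60,138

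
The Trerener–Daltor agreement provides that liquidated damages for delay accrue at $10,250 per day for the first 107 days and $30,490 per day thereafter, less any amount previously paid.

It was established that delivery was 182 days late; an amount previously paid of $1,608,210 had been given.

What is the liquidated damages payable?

Liquidated damages: $1,775,290

First 107 days: 107 × $10,250 = $1,096,750
Remaining days: (182 − 107) × $30,490 = $2,286,750
Accrued per-day damages: $1,096,750 + $2,286,750 = $3,383,500
Less amount previously paid: $3,383,500 − $1,608,210 = $1,775,290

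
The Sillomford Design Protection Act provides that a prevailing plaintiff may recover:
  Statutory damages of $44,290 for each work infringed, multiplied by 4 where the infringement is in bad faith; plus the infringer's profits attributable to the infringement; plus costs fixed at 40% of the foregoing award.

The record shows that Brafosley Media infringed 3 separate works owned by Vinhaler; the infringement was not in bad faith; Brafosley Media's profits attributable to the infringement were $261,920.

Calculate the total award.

$552,706

Statutory damages: 3 × $44,290 = $132,870
Infringement not in bad faith: no ×4 enhancement.
Combined award: $132,870 + $261,920 = $394,790
Costs: 40% of $394,790 = $157,916
Award plus costs: $394,790 + $157,916 = $552,706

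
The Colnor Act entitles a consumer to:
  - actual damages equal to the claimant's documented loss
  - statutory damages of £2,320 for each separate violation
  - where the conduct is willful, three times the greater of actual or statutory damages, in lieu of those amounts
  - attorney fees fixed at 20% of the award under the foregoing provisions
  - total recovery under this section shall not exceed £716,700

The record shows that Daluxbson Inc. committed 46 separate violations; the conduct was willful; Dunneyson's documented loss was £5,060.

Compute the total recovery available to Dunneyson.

Statutory damages: 46 × £2,320 = £106,720
Greater of actual damages (£5,060) or statutory damages (£106,720): £106,720
Trebled: 3 × £106,720 = £320,160
Attorney fees: 20% of £320,160 = £64,032
Total before cap: £320,160 + £64,032 = £384,192
Cap at £716,700: £384,192 is within the cap, no reduction.

Total recovery: £384,192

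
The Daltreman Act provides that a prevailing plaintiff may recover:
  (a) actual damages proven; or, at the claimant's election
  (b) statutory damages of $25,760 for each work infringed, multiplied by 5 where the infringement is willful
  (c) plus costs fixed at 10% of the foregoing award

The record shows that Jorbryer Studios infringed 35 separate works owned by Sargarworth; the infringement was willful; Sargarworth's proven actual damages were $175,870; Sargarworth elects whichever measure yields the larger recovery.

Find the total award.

$4,958,800

Statutory damages: 35 × $25,760 = $901,600
Multiplied by 5: 5 × $901,600 = $4,508,000
Greater of actual damages ($175,870) or enhanced statutory damages ($4,508,000): $4,508,000
Costs: 10% of $4,508,000 = $450,800
Award plus costs: $4,508,000 + $450,800 = $4,958,800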